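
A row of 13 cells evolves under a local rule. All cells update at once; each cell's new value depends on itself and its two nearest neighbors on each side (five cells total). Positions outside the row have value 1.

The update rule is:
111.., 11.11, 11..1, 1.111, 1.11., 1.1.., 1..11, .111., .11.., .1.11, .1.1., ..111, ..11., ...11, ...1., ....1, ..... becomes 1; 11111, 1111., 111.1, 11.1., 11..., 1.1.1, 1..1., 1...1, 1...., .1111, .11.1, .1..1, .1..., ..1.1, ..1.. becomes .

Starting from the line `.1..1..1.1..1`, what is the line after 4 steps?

step 1: .1......11.11
step 2: .1..11111.11.
step 3: .1.11....11.1
step 4: ..111..111.11

..111..111.11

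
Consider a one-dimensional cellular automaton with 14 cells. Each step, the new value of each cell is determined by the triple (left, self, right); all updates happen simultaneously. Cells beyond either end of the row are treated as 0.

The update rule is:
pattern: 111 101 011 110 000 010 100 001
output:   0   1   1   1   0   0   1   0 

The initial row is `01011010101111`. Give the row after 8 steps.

00111101011001
00100110111100
00010111100110
00001100110111
00001110111101
00001011100110
00000110110111
00000111111101

00000111111101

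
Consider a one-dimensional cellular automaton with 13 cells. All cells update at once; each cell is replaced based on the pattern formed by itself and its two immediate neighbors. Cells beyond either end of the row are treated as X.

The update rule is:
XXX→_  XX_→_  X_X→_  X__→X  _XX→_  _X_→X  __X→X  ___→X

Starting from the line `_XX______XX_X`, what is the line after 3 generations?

___XXXXXX____
XXX______XXXX
___XXXXXX____

___XXXXXX____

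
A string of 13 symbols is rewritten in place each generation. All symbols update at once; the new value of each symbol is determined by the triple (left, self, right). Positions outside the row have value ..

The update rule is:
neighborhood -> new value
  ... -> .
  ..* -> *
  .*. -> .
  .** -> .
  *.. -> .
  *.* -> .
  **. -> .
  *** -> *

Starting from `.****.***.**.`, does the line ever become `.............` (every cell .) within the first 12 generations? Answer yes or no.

generation 1: *.**...*.....
generation 2: ......*......
generation 3: .....*.......
generation 4: ....*........
generation 5: ...*.........
generation 6: ..*..........
generation 7: .*...........
generation 8: *............
generation 9: .............
all cells are . at generation 9

yes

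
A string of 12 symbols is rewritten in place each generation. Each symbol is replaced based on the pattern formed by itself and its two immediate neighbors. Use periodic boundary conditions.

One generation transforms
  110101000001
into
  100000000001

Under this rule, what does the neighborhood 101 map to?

At position 2 the neighborhood is 101; the next row has 0 there.

0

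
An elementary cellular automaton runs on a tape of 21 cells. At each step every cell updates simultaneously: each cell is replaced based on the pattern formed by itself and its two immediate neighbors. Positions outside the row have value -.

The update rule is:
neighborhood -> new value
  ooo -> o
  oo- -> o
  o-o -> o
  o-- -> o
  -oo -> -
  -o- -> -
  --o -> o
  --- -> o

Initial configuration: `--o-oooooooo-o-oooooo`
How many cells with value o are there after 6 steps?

14

oo-o-oooooooo-o-ooooo
-oo-o-oooooooo-o-oooo
o-oo-o-oooooooo-o-ooo
-o-oo-o-oooooooo-o-oo
o-o-oo-o-oooooooo-o-o
-o-o-oo-o-oooooooo-o-
count of o: 14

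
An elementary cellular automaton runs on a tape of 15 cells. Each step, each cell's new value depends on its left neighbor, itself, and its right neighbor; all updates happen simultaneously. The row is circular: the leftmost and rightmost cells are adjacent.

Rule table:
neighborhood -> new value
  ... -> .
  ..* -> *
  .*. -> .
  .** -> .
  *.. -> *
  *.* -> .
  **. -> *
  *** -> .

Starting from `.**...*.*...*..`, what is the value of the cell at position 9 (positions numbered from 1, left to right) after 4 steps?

*.**.*...*.*.*.
...*..*.*......
..*.**...*.....
.*...**.*.*....
position 9 holds *

*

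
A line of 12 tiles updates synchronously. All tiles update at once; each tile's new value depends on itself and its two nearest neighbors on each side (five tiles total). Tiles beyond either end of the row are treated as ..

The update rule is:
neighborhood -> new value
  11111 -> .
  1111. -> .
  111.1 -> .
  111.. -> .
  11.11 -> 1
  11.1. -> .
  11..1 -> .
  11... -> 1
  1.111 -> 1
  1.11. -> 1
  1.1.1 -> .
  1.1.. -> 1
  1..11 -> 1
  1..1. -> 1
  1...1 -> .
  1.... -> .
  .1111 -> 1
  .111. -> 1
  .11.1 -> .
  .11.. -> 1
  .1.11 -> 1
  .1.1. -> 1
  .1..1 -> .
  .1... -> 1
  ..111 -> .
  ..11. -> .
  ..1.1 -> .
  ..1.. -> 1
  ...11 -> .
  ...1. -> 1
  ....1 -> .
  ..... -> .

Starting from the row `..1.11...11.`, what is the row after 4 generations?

.1.1111...11
1.111..1...1
.111..111.11
..1..1.1.111

..1..1.1.111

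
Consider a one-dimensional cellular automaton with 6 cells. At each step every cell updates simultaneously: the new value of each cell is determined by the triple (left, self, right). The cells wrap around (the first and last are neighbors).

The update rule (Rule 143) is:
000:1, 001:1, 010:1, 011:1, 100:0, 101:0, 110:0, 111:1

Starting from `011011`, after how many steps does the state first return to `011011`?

6

step 1: 010010
step 2: 110110
step 3: 100100
step 4: 101101
step 5: 001001
step 6: 011011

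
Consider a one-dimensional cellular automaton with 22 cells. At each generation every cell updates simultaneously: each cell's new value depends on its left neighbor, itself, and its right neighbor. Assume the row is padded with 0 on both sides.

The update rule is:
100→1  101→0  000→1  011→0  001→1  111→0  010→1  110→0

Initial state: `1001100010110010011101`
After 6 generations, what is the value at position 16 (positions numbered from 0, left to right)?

1110011110001111100001
0001100001110000011111
1110011110001111100000
0001100001110000011111  (repeats generation 2; period 2)
generation 6: 0001100001110000011111
position 16 holds 0

0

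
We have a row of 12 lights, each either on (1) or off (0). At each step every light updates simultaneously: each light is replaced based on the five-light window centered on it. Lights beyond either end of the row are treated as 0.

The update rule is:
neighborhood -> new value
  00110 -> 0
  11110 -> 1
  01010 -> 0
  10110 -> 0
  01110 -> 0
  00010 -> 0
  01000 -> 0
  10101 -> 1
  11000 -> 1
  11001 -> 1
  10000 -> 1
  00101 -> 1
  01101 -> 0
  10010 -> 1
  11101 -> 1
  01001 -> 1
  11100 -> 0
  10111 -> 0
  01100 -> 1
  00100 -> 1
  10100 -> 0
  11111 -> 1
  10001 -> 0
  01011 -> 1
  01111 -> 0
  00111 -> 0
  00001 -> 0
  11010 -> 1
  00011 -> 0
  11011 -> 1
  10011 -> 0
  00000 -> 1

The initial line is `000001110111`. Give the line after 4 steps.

100001110010

111000011000
000110001111
100011000010
100001110010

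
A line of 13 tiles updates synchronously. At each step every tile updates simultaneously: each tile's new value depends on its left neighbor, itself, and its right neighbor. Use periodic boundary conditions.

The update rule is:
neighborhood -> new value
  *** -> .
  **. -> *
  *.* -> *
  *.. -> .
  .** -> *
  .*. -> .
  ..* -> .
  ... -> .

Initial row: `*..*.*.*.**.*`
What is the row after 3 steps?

*...*.*.*****
*....*.**....
......***....

......***....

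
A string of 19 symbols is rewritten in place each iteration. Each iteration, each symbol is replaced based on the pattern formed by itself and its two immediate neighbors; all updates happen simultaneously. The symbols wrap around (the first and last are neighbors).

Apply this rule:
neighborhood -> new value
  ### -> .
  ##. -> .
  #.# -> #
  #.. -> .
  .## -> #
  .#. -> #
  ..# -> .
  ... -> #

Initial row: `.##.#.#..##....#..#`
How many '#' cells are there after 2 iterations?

7

##.####..#..##.#..#
..##.....#..#.##..#
count of #: 7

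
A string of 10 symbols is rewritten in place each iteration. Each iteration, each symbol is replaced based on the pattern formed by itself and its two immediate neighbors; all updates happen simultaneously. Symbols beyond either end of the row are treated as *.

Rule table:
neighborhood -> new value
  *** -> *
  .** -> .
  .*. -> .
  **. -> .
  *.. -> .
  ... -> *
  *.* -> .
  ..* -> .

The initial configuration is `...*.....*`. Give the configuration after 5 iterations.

.*..**..*.

iteration 1: .*...***..
iteration 2: ...*..*...
iteration 3: .*......*.
iteration 4: ...****...
iteration 5: .*..**..*.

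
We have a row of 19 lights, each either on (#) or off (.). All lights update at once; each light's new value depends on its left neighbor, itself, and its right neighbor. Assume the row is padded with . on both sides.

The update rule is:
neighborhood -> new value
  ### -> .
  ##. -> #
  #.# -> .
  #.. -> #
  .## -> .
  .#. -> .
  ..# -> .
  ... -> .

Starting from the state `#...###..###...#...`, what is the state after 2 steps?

..#....##...##...#.

step 1: .#....##...##...#..
step 2: ..#....##...##...#.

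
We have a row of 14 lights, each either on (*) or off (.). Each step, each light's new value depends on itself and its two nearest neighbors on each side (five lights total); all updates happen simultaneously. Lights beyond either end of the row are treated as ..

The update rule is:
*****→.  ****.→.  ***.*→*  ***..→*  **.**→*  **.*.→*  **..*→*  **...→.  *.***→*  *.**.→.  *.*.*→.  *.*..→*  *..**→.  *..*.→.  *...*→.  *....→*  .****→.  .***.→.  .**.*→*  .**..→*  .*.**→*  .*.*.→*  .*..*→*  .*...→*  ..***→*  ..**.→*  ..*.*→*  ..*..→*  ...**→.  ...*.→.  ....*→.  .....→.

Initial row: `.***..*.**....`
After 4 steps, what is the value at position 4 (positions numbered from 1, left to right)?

*

.*.**.**.*.*..
.**.**.**.****
.***.**.***..*
.*.**.***.**.*
position 4 holds *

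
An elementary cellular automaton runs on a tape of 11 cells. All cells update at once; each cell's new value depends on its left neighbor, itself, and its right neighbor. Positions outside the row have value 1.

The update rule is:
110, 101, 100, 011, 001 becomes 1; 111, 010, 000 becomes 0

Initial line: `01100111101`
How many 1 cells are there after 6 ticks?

6

tick 1: 11111100111
tick 2: 00000111100
tick 3: 10001100111
tick 4: 11011111100
tick 5: 01110000111
tick 6: 11011001100
count of 1: 6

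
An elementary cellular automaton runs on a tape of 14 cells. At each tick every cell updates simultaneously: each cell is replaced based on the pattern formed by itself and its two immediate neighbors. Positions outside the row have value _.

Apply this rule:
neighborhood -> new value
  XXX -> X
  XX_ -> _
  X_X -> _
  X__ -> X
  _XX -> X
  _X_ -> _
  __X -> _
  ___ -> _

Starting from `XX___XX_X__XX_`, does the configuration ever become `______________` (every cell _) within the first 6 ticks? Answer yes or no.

no

X_X__X___X_X_X
___X__X_______
____X__X______
_____X__X_____
______X__X____
_______X__X___
tick 6 is _______X__X___, still not uniform _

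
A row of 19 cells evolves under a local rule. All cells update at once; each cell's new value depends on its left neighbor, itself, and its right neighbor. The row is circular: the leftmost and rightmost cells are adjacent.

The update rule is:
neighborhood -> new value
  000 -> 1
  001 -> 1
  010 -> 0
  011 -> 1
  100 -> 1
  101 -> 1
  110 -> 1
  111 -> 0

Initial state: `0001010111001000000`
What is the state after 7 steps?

1111110001110111111

1110101101110111111
0011011111011100000
1111110001110111111
0000011111011100000
1111110001110111111  (repeats step 3; period 2)
step 7: 1111110001110111111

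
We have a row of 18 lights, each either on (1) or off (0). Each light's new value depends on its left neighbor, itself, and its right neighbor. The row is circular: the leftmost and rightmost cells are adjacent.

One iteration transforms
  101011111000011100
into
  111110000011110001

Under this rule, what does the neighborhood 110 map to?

At position 8 the neighborhood is 110; the next row has 0 there.

0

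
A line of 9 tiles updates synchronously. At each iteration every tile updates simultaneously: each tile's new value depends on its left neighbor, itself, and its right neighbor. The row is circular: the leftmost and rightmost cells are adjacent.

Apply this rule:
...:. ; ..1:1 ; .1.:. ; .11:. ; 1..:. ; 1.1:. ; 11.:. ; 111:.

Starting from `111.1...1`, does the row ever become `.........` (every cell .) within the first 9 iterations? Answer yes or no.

no

.......1.
......1..
.....1...
....1....
...1.....
..1......
.1.......
1........
........1
iteration 9 is ........1, still not uniform .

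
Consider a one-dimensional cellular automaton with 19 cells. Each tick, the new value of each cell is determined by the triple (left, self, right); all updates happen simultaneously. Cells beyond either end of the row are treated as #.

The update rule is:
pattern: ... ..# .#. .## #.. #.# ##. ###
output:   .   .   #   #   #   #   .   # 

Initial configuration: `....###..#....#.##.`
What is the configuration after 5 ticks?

#.#####.###.#######

tick 1: #...##.#.##...###.#
tick 2: .#..#.####.#..##.##
tick 3: ###.#####.###.#.###
tick 4: ##.#####.###.######
tick 5: #.#####.###.#######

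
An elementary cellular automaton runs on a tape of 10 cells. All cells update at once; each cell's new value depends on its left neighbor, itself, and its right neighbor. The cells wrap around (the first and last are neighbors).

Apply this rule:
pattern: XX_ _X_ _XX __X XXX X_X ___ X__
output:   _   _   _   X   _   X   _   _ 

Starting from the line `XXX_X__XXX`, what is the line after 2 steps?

___X__X___
__X__X____

__X__X____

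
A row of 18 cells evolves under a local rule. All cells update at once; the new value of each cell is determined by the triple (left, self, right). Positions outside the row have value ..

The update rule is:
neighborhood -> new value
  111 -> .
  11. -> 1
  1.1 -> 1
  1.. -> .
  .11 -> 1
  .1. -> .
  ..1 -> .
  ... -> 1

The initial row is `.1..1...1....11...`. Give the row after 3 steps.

1...1.1..11......1

step 1: ......1...11.11.11
step 2: 11111...1.11111111
step 3: 1...1.1..11......1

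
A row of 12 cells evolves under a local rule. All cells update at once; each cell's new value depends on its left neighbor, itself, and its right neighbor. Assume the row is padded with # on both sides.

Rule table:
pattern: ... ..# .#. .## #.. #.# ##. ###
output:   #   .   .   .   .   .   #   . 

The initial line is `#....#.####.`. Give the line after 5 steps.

#.....#.###.

step 1: #.##......#.
step 2: #..#.####...
step 3: #.......#.#.
step 4: #.#####.....
step 5: #.....#.###.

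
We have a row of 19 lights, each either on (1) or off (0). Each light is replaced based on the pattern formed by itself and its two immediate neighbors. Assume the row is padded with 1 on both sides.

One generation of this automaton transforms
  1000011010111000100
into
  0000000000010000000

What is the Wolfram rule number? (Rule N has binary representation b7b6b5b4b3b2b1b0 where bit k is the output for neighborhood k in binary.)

128

position 11: 111 → 1  (bit 7 = 1)
position 0: 110 → 0  (bit 6 = 0)
position 7: 101 → 0  (bit 5 = 0)
position 1: 100 → 0  (bit 4 = 0)
position 5: 011 → 0  (bit 3 = 0)
position 8: 010 → 0  (bit 2 = 0)
position 4: 001 → 0  (bit 1 = 0)
position 2: 000 → 0  (bit 0 = 0)
bits b7..b0 = 10000000 = 128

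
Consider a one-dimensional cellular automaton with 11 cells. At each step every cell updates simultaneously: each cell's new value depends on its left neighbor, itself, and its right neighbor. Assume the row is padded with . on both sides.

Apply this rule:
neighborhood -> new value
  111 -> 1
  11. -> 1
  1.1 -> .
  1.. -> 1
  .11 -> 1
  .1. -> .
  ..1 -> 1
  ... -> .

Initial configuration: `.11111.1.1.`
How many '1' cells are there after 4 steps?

111111....1
1111111..1.
111111111.1
111111111..
count of 1: 9

9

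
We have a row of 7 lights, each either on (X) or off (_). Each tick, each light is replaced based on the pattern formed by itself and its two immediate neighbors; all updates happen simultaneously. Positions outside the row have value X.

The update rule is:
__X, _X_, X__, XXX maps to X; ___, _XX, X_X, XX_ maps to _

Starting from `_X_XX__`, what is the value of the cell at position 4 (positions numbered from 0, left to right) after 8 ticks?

_X___XX
_XX_X_X
____X__
X__XXXX
_XX_XXX
_____XX
X___X_X
_X_XX__
position 4 holds X

X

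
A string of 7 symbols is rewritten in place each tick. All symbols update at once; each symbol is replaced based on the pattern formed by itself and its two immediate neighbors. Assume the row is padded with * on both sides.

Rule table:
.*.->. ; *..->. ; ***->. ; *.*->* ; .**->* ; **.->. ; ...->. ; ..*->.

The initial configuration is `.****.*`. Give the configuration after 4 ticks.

......*

**...**
.....*.
......*
......*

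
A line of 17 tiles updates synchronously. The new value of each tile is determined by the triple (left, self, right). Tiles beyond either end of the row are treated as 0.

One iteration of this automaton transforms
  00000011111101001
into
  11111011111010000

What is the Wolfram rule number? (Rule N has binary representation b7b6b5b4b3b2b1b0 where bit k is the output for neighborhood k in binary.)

position 7: 111 → 1  (bit 7 = 1)
position 11: 110 → 0  (bit 6 = 0)
position 12: 101 → 1  (bit 5 = 1)
position 14: 100 → 0  (bit 4 = 0)
position 6: 011 → 1  (bit 3 = 1)
position 13: 010 → 0  (bit 2 = 0)
position 5: 001 → 0  (bit 1 = 0)
position 0: 000 → 1  (bit 0 = 1)
bits b7..b0 = 10101001 = 169

169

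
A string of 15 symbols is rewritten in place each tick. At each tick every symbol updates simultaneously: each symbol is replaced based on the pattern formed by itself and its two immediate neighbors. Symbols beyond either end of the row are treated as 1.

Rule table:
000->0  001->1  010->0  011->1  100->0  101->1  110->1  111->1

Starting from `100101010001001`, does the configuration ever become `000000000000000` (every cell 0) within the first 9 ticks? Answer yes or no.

101010100010011
110101000100111
111010001001111
111100010011111
111100100111111
111101001111111
111110011111111
111110111111111
111111111111111
tick 9 is 111111111111111, still not uniform 0

no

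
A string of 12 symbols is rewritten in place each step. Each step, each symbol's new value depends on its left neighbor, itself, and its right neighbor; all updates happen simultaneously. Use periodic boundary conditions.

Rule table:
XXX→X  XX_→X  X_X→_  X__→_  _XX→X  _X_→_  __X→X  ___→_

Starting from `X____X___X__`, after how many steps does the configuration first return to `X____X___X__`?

12

____X___X__X
___X___X__X_
__X___X__X__
_X___X__X___
X___X__X____
___X__X____X
__X__X____X_
_X__X____X__
X__X____X___
__X____X___X
_X____X___X_
X____X___X__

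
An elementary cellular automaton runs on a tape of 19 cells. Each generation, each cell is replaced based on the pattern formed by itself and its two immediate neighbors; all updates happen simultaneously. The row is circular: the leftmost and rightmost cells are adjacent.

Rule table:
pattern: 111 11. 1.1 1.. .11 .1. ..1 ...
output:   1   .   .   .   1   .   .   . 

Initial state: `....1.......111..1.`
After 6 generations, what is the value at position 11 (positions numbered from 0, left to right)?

............11.....
............1......
...................
...................  (fixed point — unchanged through generation 6)
position 11 holds .

.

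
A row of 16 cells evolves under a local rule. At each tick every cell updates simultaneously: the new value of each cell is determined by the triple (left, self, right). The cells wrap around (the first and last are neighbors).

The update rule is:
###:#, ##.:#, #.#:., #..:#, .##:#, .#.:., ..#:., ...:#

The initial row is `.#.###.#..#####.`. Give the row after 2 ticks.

...###..#.######
##.####...######

##.####...######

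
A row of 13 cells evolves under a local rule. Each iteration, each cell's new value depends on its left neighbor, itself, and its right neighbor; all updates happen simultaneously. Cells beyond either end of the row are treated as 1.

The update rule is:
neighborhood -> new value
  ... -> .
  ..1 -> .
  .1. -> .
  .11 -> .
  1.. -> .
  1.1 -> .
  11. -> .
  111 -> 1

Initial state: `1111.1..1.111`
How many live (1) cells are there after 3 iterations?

1

111........11
11..........1
1............
count of 1: 1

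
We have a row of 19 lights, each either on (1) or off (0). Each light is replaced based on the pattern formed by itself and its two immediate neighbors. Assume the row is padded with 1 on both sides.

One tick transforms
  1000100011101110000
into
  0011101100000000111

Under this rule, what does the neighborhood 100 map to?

0

At position 1 the neighborhood is 100; the next row has 0 there.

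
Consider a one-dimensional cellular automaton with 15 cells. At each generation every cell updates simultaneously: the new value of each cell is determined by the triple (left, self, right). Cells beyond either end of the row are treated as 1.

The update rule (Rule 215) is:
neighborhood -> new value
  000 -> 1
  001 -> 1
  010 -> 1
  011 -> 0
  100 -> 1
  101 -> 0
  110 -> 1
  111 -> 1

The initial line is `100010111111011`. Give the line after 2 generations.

111110011111001
111111101111110

111111101111110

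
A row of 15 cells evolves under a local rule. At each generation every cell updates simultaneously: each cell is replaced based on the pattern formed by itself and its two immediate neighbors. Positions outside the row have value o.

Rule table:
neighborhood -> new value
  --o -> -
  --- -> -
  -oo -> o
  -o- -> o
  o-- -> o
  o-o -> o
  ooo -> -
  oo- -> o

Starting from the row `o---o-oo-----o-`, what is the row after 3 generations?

oooooo--ooo--oo

oo--ooooo----oo
-oo-o---oo---o-
oooooo--ooo--oo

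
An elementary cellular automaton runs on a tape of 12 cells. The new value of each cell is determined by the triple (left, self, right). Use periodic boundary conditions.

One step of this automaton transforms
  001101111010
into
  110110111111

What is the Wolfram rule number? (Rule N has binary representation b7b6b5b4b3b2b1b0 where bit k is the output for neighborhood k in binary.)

247

position 6: 111 → 1  (bit 7 = 1)
position 3: 110 → 1  (bit 6 = 1)
position 4: 101 → 1  (bit 5 = 1)
position 11: 100 → 1  (bit 4 = 1)
position 2: 011 → 0  (bit 3 = 0)
position 10: 010 → 1  (bit 2 = 1)
position 1: 001 → 1  (bit 1 = 1)
position 0: 000 → 1  (bit 0 = 1)
bits b7..b0 = 11110111 = 247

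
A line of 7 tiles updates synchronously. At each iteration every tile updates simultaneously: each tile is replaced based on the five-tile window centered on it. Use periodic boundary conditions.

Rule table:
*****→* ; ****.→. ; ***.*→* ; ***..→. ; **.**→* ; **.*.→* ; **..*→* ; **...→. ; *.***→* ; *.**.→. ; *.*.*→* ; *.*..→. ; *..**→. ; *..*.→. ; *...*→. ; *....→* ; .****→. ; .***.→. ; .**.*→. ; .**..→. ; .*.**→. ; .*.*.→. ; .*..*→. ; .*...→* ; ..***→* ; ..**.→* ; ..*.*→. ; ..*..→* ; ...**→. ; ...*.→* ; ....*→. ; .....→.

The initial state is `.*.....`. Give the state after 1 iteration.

****...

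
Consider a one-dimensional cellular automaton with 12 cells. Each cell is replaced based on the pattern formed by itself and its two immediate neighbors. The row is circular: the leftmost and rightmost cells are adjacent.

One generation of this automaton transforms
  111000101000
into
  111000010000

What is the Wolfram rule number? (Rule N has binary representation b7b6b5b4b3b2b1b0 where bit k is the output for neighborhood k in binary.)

232

position 1: 111 → 1  (bit 7 = 1)
position 2: 110 → 1  (bit 6 = 1)
position 7: 101 → 1  (bit 5 = 1)
position 3: 100 → 0  (bit 4 = 0)
position 0: 011 → 1  (bit 3 = 1)
position 6: 010 → 0  (bit 2 = 0)
position 5: 001 → 0  (bit 1 = 0)
position 4: 000 → 0  (bit 0 = 0)
bits b7..b0 = 11101000 = 232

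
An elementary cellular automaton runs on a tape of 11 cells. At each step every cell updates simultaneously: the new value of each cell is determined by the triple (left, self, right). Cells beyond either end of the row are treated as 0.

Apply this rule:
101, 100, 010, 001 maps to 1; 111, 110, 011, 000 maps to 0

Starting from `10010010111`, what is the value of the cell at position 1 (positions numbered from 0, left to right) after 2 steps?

0

11111111000
00000000100
position 1 holds 0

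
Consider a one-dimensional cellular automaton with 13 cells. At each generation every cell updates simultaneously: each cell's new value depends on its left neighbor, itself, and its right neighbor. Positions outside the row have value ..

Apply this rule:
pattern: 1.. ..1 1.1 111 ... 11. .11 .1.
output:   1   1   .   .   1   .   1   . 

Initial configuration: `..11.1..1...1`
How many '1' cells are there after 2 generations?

7

111...11.111.
1..1111..1..1
count of 1: 7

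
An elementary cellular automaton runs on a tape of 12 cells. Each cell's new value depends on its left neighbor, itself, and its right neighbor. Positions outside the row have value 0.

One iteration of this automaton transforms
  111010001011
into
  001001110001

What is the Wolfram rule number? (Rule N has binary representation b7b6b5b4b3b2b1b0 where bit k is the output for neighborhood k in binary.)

position 1: 111 → 0  (bit 7 = 0)
position 2: 110 → 1  (bit 6 = 1)
position 3: 101 → 0  (bit 5 = 0)
position 5: 100 → 1  (bit 4 = 1)
position 0: 011 → 0  (bit 3 = 0)
position 4: 010 → 0  (bit 2 = 0)
position 7: 001 → 1  (bit 1 = 1)
position 6: 000 → 1  (bit 0 = 1)
bits b7..b0 = 01010011 = 83

83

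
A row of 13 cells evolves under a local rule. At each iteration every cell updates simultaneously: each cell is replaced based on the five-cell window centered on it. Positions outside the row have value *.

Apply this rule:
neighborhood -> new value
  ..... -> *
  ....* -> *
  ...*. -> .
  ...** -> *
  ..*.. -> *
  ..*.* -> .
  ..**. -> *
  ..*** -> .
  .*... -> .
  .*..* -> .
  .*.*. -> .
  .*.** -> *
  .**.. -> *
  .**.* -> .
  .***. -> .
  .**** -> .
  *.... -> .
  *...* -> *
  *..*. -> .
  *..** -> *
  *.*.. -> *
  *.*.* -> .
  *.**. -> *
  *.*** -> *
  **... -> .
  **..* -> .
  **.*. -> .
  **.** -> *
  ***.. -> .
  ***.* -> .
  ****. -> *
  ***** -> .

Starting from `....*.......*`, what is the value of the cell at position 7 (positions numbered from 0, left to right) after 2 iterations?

.

..*.*..*****.
....*.*...*.*
position 7 holds .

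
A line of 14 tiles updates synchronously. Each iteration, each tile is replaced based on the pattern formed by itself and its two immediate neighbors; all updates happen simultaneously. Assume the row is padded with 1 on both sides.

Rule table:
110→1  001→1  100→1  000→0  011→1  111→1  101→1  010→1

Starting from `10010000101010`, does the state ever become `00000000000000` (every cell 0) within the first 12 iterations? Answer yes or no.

11111001111111
11111111111111
11111111111111  (fixed point — unchanged through iteration 12)
iteration 12 is 11111111111111, still not uniform 0

no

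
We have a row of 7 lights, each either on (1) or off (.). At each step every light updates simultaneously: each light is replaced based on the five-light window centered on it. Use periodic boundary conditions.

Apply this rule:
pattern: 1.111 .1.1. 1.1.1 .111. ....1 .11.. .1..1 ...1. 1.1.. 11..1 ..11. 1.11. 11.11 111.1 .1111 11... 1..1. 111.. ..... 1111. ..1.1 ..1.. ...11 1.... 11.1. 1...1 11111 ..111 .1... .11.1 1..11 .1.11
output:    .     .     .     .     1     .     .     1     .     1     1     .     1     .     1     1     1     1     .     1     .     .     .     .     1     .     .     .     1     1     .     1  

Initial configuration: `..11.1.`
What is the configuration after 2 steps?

step 1: ..111.1
step 2: .....1.

.....1.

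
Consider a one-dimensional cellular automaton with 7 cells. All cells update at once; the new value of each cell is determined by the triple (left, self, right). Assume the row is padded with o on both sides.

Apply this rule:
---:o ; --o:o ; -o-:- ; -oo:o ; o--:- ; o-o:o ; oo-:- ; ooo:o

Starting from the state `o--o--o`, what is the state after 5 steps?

-oooooo

step 1: --o--oo
step 2: -o--ooo
step 3: o--oooo
step 4: --ooooo
step 5: -oooooo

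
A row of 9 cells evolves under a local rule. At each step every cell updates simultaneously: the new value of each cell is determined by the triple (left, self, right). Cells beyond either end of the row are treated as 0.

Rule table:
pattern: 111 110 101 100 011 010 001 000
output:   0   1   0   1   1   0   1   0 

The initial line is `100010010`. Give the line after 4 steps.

010101101
100001100
010011110
101110011

101110011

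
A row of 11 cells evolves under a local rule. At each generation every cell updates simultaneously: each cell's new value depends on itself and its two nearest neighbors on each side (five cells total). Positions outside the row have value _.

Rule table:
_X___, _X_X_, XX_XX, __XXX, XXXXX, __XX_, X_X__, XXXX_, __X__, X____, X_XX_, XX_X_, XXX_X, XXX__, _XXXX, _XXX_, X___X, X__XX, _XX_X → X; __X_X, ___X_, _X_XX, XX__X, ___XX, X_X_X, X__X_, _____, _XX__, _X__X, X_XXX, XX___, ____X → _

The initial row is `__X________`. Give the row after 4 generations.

generation 1: __XXX______
generation 2: __XXX_X____
generation 3: __XXXXXXX__
generation 4: __XXXXXXX_X

__XXXXXXX_X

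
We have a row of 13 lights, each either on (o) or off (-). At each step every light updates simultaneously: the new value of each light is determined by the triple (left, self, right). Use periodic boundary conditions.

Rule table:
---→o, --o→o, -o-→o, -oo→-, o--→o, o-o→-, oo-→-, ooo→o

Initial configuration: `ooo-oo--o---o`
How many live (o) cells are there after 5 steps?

9

oo----oooooo-
--oooo-oooo--
oo-oo---oo-oo
o----ooo----o
-oooo-o-oooo-
count of o: 9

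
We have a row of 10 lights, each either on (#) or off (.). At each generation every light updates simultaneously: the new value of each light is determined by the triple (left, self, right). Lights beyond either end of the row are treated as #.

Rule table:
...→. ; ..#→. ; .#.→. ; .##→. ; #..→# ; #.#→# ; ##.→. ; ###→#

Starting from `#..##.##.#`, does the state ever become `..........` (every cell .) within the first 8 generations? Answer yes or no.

no

.#...#..#.
#.#...#..#
.#.#...#..
#.#.#...#.
.#.#.#...#
#.#.#.#...
.#.#.#.#..
#.#.#.#.#.
generation 8 is #.#.#.#.#., still not uniform .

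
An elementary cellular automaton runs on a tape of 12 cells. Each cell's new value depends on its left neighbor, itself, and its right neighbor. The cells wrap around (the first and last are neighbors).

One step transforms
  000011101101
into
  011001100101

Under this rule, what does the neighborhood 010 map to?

At position 11 the neighborhood is 010; the next row has 1 there.

1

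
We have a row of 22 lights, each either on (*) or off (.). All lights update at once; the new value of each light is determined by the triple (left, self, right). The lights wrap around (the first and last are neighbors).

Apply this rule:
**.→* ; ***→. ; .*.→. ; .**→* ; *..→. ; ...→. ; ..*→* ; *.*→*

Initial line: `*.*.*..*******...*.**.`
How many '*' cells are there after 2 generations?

generation 1: .*.*..**.....*..*.****
generation 2: *.*..***....*..*.**..*
count of *: 10

10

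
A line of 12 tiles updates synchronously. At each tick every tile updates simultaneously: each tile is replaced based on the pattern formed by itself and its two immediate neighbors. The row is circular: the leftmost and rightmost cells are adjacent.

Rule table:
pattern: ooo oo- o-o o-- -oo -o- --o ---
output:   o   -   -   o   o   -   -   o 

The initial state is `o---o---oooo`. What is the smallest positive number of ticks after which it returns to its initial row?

12

-oo--oo-oooo
-o-o-o--ooo-
------o-oo-o
ooooo---o---
oooo-oo--oo-
ooo--o-o-o--
oo-o------o-
o---ooooo---
-oo-oooo-oo-
-o--ooo--o-o
--o-oo-o----
o---o---oooo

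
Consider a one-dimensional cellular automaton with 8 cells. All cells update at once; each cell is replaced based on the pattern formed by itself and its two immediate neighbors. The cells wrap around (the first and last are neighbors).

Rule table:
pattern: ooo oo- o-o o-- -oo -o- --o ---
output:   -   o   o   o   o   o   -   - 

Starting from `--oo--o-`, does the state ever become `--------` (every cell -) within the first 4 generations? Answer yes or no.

--ooo-oo
o-o-oooo
ooooo---
o---oo--
generation 4 is o---oo--, still not uniform -

no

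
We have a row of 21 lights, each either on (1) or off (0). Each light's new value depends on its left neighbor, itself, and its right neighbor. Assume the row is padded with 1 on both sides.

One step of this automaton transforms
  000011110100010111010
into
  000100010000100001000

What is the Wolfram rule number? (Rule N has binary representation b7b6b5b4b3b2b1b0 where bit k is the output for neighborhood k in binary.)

66

position 5: 111 → 0  (bit 7 = 0)
position 7: 110 → 1  (bit 6 = 1)
position 8: 101 → 0  (bit 5 = 0)
position 0: 100 → 0  (bit 4 = 0)
position 4: 011 → 0  (bit 3 = 0)
position 9: 010 → 0  (bit 2 = 0)
position 3: 001 → 1  (bit 1 = 1)
position 1: 000 → 0  (bit 0 = 0)
bits b7..b0 = 01000010 = 66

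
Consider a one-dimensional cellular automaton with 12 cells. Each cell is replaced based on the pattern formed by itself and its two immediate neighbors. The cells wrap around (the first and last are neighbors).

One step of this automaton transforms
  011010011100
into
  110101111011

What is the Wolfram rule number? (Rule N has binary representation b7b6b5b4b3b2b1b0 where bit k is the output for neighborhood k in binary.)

187

position 8: 111 → 1  (bit 7 = 1)
position 2: 110 → 0  (bit 6 = 0)
position 3: 101 → 1  (bit 5 = 1)
position 5: 100 → 1  (bit 4 = 1)
position 1: 011 → 1  (bit 3 = 1)
position 4: 010 → 0  (bit 2 = 0)
position 0: 001 → 1  (bit 1 = 1)
position 11: 000 → 1  (bit 0 = 1)
bits b7..b0 = 10111011 = 187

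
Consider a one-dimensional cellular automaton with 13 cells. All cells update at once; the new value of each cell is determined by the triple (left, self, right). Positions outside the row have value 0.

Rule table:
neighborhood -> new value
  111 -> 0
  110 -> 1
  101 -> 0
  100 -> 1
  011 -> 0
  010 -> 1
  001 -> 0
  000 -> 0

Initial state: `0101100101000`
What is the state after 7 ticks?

tick 1: 0100110101100
tick 2: 0110010100110
tick 3: 0011010110011
tick 4: 0001010011001
tick 5: 0001011001101
tick 6: 0001001100101
tick 7: 0001100110101

0001100110101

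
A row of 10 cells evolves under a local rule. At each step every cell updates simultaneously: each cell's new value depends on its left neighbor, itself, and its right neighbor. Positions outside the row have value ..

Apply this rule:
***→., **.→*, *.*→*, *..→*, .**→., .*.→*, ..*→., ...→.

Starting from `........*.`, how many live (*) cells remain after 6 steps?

1

........**
.........*
.........*  (fixed point — unchanged through step 6)
count of *: 1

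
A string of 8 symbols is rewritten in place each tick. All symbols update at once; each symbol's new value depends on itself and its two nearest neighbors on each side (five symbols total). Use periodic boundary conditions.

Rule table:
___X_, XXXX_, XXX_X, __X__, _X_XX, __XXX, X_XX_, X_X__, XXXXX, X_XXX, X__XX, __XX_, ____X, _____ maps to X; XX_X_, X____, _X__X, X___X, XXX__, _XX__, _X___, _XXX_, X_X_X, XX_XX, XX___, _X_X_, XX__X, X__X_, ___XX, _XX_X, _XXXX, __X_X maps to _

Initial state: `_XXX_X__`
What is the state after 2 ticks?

_X_X_X__
X____X__

X____X__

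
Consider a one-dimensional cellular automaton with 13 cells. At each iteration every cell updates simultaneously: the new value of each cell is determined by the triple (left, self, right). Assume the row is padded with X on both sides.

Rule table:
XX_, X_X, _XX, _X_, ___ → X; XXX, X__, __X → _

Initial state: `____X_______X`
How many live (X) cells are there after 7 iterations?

9

_XX_X_XXXXX_X
XXXXXXX___XXX
______X_X_X__
_XXXX_XXXXX__
XX__XXX___X__
_X__X_X_X_X__
XX__XXXXXXX__
count of X: 9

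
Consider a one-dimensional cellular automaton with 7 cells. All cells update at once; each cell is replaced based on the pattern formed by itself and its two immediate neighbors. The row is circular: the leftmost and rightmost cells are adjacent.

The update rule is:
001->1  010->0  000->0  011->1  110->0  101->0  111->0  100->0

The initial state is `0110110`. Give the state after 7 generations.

1100100
1001001
0010011
0100110
1001100
0011001
0110010

0110010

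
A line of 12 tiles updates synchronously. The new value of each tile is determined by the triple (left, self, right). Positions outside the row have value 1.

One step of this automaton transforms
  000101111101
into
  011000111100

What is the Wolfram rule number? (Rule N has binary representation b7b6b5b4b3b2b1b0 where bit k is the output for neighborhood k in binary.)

195

position 6: 111 → 1  (bit 7 = 1)
position 9: 110 → 1  (bit 6 = 1)
position 4: 101 → 0  (bit 5 = 0)
position 0: 100 → 0  (bit 4 = 0)
position 5: 011 → 0  (bit 3 = 0)
position 3: 010 → 0  (bit 2 = 0)
position 2: 001 → 1  (bit 1 = 1)
position 1: 000 → 1  (bit 0 = 1)
bits b7..b0 = 11000011 = 195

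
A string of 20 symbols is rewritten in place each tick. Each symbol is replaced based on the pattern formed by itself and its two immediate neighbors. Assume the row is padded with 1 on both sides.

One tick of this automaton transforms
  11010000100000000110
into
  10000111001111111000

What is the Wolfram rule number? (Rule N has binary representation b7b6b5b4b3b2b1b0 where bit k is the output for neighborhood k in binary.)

position 0: 111 → 1  (bit 7 = 1)
position 1: 110 → 0  (bit 6 = 0)
position 2: 101 → 0  (bit 5 = 0)
position 4: 100 → 0  (bit 4 = 0)
position 17: 011 → 0  (bit 3 = 0)
position 3: 010 → 0  (bit 2 = 0)
position 7: 001 → 1  (bit 1 = 1)
position 5: 000 → 1  (bit 0 = 1)
bits b7..b0 = 10000011 = 131

131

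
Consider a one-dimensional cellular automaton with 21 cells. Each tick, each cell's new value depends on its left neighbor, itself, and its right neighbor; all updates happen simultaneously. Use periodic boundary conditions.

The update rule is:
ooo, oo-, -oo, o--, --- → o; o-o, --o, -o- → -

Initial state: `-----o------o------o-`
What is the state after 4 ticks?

oooo--ooooo--ooooo--o
ooooo-oooooo-oooooo-o
ooooo-oooooo-oooooo-o  (fixed point — unchanged through tick 4)

ooooo-oooooo-oooooo-o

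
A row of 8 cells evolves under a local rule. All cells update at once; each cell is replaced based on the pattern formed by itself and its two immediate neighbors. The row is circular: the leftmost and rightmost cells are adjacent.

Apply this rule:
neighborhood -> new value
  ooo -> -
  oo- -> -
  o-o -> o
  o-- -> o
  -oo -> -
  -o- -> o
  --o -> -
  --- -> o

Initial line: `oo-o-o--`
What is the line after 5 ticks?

--ooooo-
o------o
-ooooo--
------oo
ooooo---

ooooo---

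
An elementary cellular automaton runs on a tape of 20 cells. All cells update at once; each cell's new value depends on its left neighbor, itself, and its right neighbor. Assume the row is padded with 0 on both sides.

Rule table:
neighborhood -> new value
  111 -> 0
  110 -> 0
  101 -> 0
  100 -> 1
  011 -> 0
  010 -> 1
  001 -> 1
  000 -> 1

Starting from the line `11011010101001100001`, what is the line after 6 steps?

11111111000001100000

00000010101110011111
11111110100001100000
00000000111110011111
11111111000001100000
00000000111110011111  (repeats step 3; period 2)
step 6: 11111111000001100000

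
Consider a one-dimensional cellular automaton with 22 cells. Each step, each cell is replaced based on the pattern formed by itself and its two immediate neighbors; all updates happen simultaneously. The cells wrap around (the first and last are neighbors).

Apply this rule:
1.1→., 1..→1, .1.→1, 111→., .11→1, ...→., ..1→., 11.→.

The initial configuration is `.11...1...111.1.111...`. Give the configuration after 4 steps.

step 1: .1.1..11..1...1.1..1..
step 2: .1.11.1.1.11..1.11.11.
step 3: .1.1..1.1.1.1.1.1..1.1
step 4: .1.11.1.1.1.1.1.11.1.1

.1.11.1.1.1.1.1.11.1.1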